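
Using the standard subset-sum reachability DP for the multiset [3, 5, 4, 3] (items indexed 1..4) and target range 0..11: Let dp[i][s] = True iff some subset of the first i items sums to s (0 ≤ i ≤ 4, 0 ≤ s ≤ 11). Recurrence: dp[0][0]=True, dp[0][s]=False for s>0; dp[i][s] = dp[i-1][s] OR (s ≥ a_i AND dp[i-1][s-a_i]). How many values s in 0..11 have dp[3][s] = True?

i\s   0   1   2   3   4   5   6   7   8   9  10  11
  0   T   F   F   F   F   F   F   F   F   F   F   F
  1   T   F   F   T   F   F   F   F   F   F   F   F
  2   T   F   F   T   F   T   F   F   T   F   F   F
  3   T   F   F   T   T   T   F   T   T   T   F   F
  4   T   F   F   T   T   T   T   T   T   T   T   T

7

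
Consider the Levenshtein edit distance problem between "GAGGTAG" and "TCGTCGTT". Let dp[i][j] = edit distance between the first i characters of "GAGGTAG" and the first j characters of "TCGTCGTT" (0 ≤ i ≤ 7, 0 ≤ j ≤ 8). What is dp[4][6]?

   ''  T  C  G  T  C  G  T  T
''  0  1  2  3  4  5  6  7  8
 G  1  1  2  2  3  4  5  6  7
 A  2  2  2  3  3  4  5  6  7
 G  3  3  3  2  3  4  4  5  6
 G  4  4  4  3  3  4  4  5  6
 T  5  4  5  4  3  4  5  4  5
 A  6  5  5  5  4  4  5  5  5
 G  7  6  6  5  5  5  4  5  6

4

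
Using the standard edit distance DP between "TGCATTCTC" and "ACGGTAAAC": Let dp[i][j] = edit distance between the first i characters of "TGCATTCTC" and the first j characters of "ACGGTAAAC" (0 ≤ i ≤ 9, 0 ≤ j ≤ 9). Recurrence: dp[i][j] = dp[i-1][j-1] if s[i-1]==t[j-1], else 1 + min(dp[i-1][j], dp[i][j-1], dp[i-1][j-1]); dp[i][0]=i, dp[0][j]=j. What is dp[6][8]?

6

   ''  A  C  G  G  T  A  A  A  C
''  0  1  2  3  4  5  6  7  8  9
 T  1  1  2  3  4  4  5  6  7  8
 G  2  2  2  2  3  4  5  6  7  8
 C  3  3  2  3  3  4  5  6  7  7
 A  4  3  3  3  4  4  4  5  6  7
 T  5  4  4  4  4  4  5  5  6  7
 T  6  5  5  5  5  4  5  6  6  7
 C  7  6  5  6  6  5  5  6  7  6
 T  8  7  6  6  7  6  6  6  7  7
 C  9  8  7  7  7  7  7  7  7  7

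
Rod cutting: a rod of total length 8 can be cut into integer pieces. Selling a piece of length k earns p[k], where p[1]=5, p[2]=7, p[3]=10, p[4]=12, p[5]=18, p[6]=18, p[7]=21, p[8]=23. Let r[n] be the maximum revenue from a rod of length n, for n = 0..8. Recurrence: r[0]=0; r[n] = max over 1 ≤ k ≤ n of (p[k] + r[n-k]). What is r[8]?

   n    0    1    2    3    4    5    6    7    8
r[n]    0    5   10   15   20   25   30   35   40

40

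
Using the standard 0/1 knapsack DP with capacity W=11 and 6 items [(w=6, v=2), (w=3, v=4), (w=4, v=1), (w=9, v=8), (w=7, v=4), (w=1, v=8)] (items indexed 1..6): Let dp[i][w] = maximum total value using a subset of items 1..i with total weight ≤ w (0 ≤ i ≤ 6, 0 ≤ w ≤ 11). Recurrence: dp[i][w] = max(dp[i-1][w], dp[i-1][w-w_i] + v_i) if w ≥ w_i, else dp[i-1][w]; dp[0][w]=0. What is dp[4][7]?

5

i\w   0   1   2   3   4   5   6   7   8   9  10  11
  0   0   0   0   0   0   0   0   0   0   0   0   0
  1   0   0   0   0   0   0   2   2   2   2   2   2
  2   0   0   0   4   4   4   4   4   4   6   6   6
  3   0   0   0   4   4   4   4   5   5   6   6   6
  4   0   0   0   4   4   4   4   5   5   8   8   8
  5   0   0   0   4   4   4   4   5   5   8   8   8
  6   0   8   8   8  12  12  12  12  13  13  16  16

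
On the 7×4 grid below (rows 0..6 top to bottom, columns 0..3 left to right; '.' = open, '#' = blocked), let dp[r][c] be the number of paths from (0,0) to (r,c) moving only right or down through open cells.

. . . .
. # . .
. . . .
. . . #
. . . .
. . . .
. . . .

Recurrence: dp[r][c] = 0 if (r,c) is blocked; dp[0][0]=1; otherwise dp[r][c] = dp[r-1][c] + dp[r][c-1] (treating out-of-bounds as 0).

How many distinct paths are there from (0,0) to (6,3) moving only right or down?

34

r\c   0   1   2   3
  0   1   1   1   1
  1   1   0   1   2
  2   1   1   2   4
  3   1   2   4   0
  4   1   3   7   7
  5   1   4  11  18
  6   1   5  16  34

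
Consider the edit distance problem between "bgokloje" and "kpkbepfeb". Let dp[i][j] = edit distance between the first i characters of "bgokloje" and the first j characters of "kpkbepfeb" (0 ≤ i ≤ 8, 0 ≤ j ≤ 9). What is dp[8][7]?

7

   ''  k  p  k  b  e  p  f  e  b
''  0  1  2  3  4  5  6  7  8  9
 b  1  1  2  3  3  4  5  6  7  8
 g  2  2  2  3  4  4  5  6  7  8
 o  3  3  3  3  4  5  5  6  7  8
 k  4  3  4  3  4  5  6  6  7  8
 l  5  4  4  4  4  5  6  7  7  8
 o  6  5  5  5  5  5  6  7  8  8
 j  7  6  6  6  6  6  6  7  8  9
 e  8  7  7  7  7  6  7  7  7  8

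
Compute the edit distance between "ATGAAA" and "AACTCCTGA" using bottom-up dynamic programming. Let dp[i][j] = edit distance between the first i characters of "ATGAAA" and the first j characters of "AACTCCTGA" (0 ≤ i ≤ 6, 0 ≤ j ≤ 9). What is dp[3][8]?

5

   ''  A  A  C  T  C  C  T  G  A
''  0  1  2  3  4  5  6  7  8  9
 A  1  0  1  2  3  4  5  6  7  8
 T  2  1  1  2  2  3  4  5  6  7
 G  3  2  2  2  3  3  4  5  5  6
 A  4  3  2  3  3  4  4  5  6  5
 A  5  4  3  3  4  4  5  5  6  6
 A  6  5  4  4  4  5  5  6  6  6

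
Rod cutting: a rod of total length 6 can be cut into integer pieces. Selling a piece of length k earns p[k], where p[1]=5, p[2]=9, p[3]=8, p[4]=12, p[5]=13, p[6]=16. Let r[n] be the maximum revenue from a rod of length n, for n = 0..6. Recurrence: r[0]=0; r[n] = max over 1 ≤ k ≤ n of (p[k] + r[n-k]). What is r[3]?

   n    0    1    2    3    4    5    6
r[n]    0    5   10   15   20   25   30

15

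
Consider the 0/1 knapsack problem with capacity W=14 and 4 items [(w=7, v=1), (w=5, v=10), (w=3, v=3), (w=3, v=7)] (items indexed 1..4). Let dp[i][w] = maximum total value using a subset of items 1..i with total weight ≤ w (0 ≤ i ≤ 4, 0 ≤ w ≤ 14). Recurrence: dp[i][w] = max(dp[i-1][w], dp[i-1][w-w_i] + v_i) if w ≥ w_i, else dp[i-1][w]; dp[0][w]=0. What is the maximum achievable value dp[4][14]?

i\w   0   1   2   3   4   5   6   7   8   9  10  11  12  13  14
  0   0   0   0   0   0   0   0   0   0   0   0   0   0   0   0
  1   0   0   0   0   0   0   0   1   1   1   1   1   1   1   1
  2   0   0   0   0   0  10  10  10  10  10  10  10  11  11  11
  3   0   0   0   3   3  10  10  10  13  13  13  13  13  13  13
  4   0   0   0   7   7  10  10  10  17  17  17  20  20  20  20

20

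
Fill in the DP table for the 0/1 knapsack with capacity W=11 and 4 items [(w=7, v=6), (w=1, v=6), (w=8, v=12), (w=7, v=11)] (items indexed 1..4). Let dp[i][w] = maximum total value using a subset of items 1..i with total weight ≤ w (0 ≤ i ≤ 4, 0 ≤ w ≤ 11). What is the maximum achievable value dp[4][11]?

i\w   0   1   2   3   4   5   6   7   8   9  10  11
  0   0   0   0   0   0   0   0   0   0   0   0   0
  1   0   0   0   0   0   0   0   6   6   6   6   6
  2   0   6   6   6   6   6   6   6  12  12  12  12
  3   0   6   6   6   6   6   6   6  12  18  18  18
  4   0   6   6   6   6   6   6  11  17  18  18  18

18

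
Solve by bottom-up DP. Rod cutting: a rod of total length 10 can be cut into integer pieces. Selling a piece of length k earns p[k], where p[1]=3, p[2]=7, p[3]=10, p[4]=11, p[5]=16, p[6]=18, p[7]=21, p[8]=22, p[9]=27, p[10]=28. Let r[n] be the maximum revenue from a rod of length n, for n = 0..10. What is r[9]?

31

   n    0    1    2    3    4    5    6    7    8    9   10
r[n]    0    3    7   10   14   17   21   24   28   31   35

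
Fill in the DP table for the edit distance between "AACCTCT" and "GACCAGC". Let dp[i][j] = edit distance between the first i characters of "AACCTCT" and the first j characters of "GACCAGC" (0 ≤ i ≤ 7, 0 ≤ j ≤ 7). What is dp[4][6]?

   ''  G  A  C  C  A  G  C
''  0  1  2  3  4  5  6  7
 A  1  1  1  2  3  4  5  6
 A  2  2  1  2  3  3  4  5
 C  3  3  2  1  2  3  4  4
 C  4  4  3  2  1  2  3  4
 T  5  5  4  3  2  2  3  4
 C  6  6  5  4  3  3  3  3
 T  7  7  6  5  4  4  4  4

3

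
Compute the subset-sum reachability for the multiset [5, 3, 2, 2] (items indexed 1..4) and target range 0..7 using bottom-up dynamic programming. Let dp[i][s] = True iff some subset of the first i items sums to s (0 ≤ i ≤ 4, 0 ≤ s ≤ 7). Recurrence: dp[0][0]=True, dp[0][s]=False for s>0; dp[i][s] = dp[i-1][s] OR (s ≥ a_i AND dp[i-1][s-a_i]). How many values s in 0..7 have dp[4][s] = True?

6

i\s   0   1   2   3   4   5   6   7
  0   T   F   F   F   F   F   F   F
  1   T   F   F   F   F   T   F   F
  2   T   F   F   T   F   T   F   F
  3   T   F   T   T   F   T   F   T
  4   T   F   T   T   T   T   F   T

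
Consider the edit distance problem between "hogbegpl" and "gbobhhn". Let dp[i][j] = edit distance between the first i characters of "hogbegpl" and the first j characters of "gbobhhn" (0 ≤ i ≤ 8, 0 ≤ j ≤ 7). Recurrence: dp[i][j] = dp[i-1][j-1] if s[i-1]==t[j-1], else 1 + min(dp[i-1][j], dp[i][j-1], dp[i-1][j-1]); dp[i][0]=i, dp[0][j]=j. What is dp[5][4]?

   ''  g  b  o  b  h  h  n
''  0  1  2  3  4  5  6  7
 h  1  1  2  3  4  4  5  6
 o  2  2  2  2  3  4  5  6
 g  3  2  3  3  3  4  5  6
 b  4  3  2  3  3  4  5  6
 e  5  4  3  3  4  4  5  6
 g  6  5  4  4  4  5  5  6
 p  7  6  5  5  5  5  6  6
 l  8  7  6  6  6  6  6  7

4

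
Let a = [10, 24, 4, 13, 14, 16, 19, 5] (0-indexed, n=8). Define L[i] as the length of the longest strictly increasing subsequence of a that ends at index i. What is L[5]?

   i    0    1    2    3    4    5    6    7
a[i]   10   24    4   13   14   16   19    5
L[i]    1    2    1    2    3    4    5    2

4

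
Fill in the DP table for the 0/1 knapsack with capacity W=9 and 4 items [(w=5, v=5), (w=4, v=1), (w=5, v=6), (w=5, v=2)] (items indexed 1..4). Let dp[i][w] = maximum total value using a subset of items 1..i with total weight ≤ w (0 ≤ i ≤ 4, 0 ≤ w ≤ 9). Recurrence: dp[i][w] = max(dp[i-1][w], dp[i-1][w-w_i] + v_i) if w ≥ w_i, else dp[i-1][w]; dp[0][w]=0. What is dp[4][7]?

6

i\w   0   1   2   3   4   5   6   7   8   9
  0   0   0   0   0   0   0   0   0   0   0
  1   0   0   0   0   0   5   5   5   5   5
  2   0   0   0   0   1   5   5   5   5   6
  3   0   0   0   0   1   6   6   6   6   7
  4   0   0   0   0   1   6   6   6   6   7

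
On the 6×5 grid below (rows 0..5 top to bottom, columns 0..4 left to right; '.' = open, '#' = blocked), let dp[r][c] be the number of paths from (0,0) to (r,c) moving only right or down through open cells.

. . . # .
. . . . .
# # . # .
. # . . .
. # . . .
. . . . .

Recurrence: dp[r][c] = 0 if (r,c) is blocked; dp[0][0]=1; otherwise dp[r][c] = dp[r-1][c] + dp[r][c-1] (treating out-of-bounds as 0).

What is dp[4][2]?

3

r\c   0   1   2   3   4
  0   1   1   1   0   0
  1   1   2   3   3   3
  2   0   0   3   0   3
  3   0   0   3   3   6
  4   0   0   3   6  12
  5   0   0   3   9  21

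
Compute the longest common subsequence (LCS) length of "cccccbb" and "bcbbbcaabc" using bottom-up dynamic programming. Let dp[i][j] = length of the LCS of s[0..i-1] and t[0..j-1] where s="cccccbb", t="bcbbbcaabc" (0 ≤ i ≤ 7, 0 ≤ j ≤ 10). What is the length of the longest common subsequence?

   ''  b  c  b  b  b  c  a  a  b  c
''  0  0  0  0  0  0  0  0  0  0  0
 c  0  0  1  1  1  1  1  1  1  1  1
 c  0  0  1  1  1  1  2  2  2  2  2
 c  0  0  1  1  1  1  2  2  2  2  3
 c  0  0  1  1  1  1  2  2  2  2  3
 c  0  0  1  1  1  1  2  2  2  2  3
 b  0  1  1  2  2  2  2  2  2  3  3
 b  0  1  1  2  3  3  3  3  3  3  3

3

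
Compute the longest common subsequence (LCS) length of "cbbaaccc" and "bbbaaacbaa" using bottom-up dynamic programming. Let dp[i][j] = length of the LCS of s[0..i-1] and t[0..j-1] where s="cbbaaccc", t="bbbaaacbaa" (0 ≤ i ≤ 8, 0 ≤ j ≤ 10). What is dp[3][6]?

   ''  b  b  b  a  a  a  c  b  a  a
''  0  0  0  0  0  0  0  0  0  0  0
 c  0  0  0  0  0  0  0  1  1  1  1
 b  0  1  1  1  1  1  1  1  2  2  2
 b  0  1  2  2  2  2  2  2  2  2  2
 a  0  1  2  2  3  3  3  3  3  3  3
 a  0  1  2  2  3  4  4  4  4  4  4
 c  0  1  2  2  3  4  4  5  5  5  5
 c  0  1  2  2  3  4  4  5  5  5  5
 c  0  1  2  2  3  4  4  5  5  5  5

2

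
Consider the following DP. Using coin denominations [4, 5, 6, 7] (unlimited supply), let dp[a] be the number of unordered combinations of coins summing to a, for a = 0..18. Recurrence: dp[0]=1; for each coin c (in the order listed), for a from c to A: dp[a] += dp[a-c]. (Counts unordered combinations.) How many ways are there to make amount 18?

5

after  coin     0     1     2     3     4     5     6     7     8     9    10    11    12    13    14    15    16    17    18
          4     1     0     0     0     1     0     0     0     1     0     0     0     1     0     0     0     1     0     0
          5     1     0     0     0     1     1     0     0     1     1     1     0     1     1     1     1     1     1     1
          6     1     0     0     0     1     1     1     0     1     1     2     1     2     1     2     2     3     2     3
          7     1     0     0     0     1     1     1     1     1     1     2     2     3     2     3     3     4     4     5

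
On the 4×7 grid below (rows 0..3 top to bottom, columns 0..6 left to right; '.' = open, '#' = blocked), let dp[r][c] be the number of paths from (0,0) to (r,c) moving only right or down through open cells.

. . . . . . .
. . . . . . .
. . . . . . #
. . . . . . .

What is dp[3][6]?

r\c   0   1   2   3   4   5   6
  0   1   1   1   1   1   1   1
  1   1   2   3   4   5   6   7
  2   1   3   6  10  15  21   0
  3   1   4  10  20  35  56  56

56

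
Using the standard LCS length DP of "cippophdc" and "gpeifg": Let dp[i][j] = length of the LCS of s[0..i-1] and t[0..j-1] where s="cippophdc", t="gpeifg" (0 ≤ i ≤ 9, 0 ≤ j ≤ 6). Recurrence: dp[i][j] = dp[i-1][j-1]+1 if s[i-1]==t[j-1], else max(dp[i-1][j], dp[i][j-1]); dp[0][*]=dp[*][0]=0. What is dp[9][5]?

1

   ''  g  p  e  i  f  g
''  0  0  0  0  0  0  0
 c  0  0  0  0  0  0  0
 i  0  0  0  0  1  1  1
 p  0  0  1  1  1  1  1
 p  0  0  1  1  1  1  1
 o  0  0  1  1  1  1  1
 p  0  0  1  1  1  1  1
 h  0  0  1  1  1  1  1
 d  0  0  1  1  1  1  1
 c  0  0  1  1  1  1  1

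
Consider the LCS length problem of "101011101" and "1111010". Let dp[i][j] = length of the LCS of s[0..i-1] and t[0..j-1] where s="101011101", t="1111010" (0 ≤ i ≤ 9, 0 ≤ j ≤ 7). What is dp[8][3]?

   ''  1  1  1  1  0  1  0
''  0  0  0  0  0  0  0  0
 1  0  1  1  1  1  1  1  1
 0  0  1  1  1  1  2  2  2
 1  0  1  2  2  2  2  3  3
 0  0  1  2  2  2  3  3  4
 1  0  1  2  3  3  3  4  4
 1  0  1  2  3  4  4  4  4
 1  0  1  2  3  4  4  5  5
 0  0  1  2  3  4  5  5  6
 1  0  1  2  3  4  5  6  6

3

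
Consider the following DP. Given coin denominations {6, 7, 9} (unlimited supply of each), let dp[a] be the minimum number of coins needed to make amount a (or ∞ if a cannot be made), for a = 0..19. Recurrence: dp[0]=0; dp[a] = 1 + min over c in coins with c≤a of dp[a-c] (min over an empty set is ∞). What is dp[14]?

2

 a  0  1  2  3  4  5  6  7  8  9 10 11 12 13 14 15 16 17 18 19
dp  0  -  -  -  -  -  1  1  -  1  -  -  2  2  2  2  2  -  2  3
(- denotes ∞ / unreachable)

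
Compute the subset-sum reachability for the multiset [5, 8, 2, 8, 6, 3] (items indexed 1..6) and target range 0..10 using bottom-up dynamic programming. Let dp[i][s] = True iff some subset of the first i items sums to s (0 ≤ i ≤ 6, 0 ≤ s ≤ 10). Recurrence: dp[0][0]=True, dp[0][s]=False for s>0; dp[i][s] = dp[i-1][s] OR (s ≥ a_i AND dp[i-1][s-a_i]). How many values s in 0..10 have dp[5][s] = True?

i\s   0   1   2   3   4   5   6   7   8   9  10
  0   T   F   F   F   F   F   F   F   F   F   F
  1   T   F   F   F   F   T   F   F   F   F   F
  2   T   F   F   F   F   T   F   F   T   F   F
  3   T   F   T   F   F   T   F   T   T   F   T
  4   T   F   T   F   F   T   F   T   T   F   T
  5   T   F   T   F   F   T   T   T   T   F   T
  6   T   F   T   T   F   T   T   T   T   T   T

7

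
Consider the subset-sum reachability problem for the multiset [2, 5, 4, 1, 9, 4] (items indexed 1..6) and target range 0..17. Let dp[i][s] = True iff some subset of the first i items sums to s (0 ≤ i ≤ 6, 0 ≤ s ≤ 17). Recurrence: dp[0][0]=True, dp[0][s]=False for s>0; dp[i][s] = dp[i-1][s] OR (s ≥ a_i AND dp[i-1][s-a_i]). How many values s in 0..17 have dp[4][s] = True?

i\s   0   1   2   3   4   5   6   7   8   9  10  11  12  13  14  15  16  17
  0   T   F   F   F   F   F   F   F   F   F   F   F   F   F   F   F   F   F
  1   T   F   T   F   F   F   F   F   F   F   F   F   F   F   F   F   F   F
  2   T   F   T   F   F   T   F   T   F   F   F   F   F   F   F   F   F   F
  3   T   F   T   F   T   T   T   T   F   T   F   T   F   F   F   F   F   F
  4   T   T   T   T   T   T   T   T   T   T   T   T   T   F   F   F   F   F
  5   T   T   T   T   T   T   T   T   T   T   T   T   T   T   T   T   T   T
  6   T   T   T   T   T   T   T   T   T   T   T   T   T   T   T   T   T   T

13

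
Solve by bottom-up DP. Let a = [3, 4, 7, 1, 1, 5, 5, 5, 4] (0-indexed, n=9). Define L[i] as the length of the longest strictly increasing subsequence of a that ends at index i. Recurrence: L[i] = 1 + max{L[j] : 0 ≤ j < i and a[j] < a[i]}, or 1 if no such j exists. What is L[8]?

2

   i    0    1    2    3    4    5    6    7    8
a[i]    3    4    7    1    1    5    5    5    4
L[i]    1    2    3    1    1    3    3    3    2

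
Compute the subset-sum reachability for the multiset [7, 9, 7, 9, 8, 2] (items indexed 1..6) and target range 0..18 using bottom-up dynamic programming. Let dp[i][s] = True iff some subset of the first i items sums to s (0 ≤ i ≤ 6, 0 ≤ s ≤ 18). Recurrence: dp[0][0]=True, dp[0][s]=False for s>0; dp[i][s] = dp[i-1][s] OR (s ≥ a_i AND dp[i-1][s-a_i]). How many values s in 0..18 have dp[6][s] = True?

12

i\s   0   1   2   3   4   5   6   7   8   9  10  11  12  13  14  15  16  17  18
  0   T   F   F   F   F   F   F   F   F   F   F   F   F   F   F   F   F   F   F
  1   T   F   F   F   F   F   F   T   F   F   F   F   F   F   F   F   F   F   F
  2   T   F   F   F   F   F   F   T   F   T   F   F   F   F   F   F   T   F   F
  3   T   F   F   F   F   F   F   T   F   T   F   F   F   F   T   F   T   F   F
  4   T   F   F   F   F   F   F   T   F   T   F   F   F   F   T   F   T   F   T
  5   T   F   F   F   F   F   F   T   T   T   F   F   F   F   T   T   T   T   T
  6   T   F   T   F   F   F   F   T   T   T   T   T   F   F   T   T   T   T   T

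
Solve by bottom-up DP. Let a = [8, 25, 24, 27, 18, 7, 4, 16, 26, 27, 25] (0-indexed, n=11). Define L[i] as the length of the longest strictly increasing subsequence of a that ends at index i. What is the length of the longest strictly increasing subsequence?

4

   i    0    1    2    3    4    5    6    7    8    9   10
a[i]    8   25   24   27   18    7    4   16   26   27   25
L[i]    1    2    2    3    2    1    1    2    3    4    3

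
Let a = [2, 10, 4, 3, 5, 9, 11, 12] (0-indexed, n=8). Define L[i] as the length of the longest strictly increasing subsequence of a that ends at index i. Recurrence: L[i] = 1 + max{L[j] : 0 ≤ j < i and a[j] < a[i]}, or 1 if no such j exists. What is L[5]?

   i    0    1    2    3    4    5    6    7
a[i]    2   10    4    3    5    9   11   12
L[i]    1    2    2    2    3    4    5    6

4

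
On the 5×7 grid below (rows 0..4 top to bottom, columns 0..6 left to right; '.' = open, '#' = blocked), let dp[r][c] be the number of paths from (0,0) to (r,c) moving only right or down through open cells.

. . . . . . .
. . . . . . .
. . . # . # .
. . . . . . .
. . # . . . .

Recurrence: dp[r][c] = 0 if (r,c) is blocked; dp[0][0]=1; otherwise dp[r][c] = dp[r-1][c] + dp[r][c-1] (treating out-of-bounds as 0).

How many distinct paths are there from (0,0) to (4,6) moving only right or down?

62

r\c   0   1   2   3   4   5   6
  0   1   1   1   1   1   1   1
  1   1   2   3   4   5   6   7
  2   1   3   6   0   5   0   7
  3   1   4  10  10  15  15  22
  4   1   5   0  10  25  40  62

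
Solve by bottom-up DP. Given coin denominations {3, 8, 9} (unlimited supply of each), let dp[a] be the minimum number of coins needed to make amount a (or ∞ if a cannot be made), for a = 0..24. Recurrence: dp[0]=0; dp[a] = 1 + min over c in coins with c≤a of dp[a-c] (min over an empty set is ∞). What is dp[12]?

2

 a  0  1  2  3  4  5  6  7  8  9 10 11 12 13 14 15 16 17 18 19 20 21 22 23 24
dp  0  -  -  1  -  -  2  -  1  1  -  2  2  -  3  3  2  2  2  3  3  3  4  4  3
(- denotes ∞ / unreachable)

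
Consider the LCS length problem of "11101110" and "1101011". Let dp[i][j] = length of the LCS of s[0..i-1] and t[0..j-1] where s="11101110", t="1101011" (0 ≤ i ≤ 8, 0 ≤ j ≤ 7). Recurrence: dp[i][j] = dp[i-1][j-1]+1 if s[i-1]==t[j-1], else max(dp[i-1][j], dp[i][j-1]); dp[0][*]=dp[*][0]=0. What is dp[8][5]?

   ''  1  1  0  1  0  1  1
''  0  0  0  0  0  0  0  0
 1  0  1  1  1  1  1  1  1
 1  0  1  2  2  2  2  2  2
 1  0  1  2  2  3  3  3  3
 0  0  1  2  3  3  4  4  4
 1  0  1  2  3  4  4  5  5
 1  0  1  2  3  4  4  5  6
 1  0  1  2  3  4  4  5  6
 0  0  1  2  3  4  5  5  6

5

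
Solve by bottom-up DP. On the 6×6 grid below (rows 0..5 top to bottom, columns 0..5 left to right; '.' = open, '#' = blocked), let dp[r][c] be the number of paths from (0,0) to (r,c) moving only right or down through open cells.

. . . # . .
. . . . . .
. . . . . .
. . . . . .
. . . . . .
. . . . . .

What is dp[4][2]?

r\c   0   1   2   3   4   5
  0   1   1   1   0   0   0
  1   1   2   3   3   3   3
  2   1   3   6   9  12  15
  3   1   4  10  19  31  46
  4   1   5  15  34  65 111
  5   1   6  21  55 120 231

15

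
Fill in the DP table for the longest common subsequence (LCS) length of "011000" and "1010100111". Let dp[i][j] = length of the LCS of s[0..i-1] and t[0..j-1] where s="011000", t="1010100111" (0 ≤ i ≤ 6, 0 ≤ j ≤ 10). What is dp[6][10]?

5

   ''  1  0  1  0  1  0  0  1  1  1
''  0  0  0  0  0  0  0  0  0  0  0
 0  0  0  1  1  1  1  1  1  1  1  1
 1  0  1  1  2  2  2  2  2  2  2  2
 1  0  1  1  2  2  3  3  3  3  3  3
 0  0  1  2  2  3  3  4  4  4  4  4
 0  0  1  2  2  3  3  4  5  5  5  5
 0  0  1  2  2  3  3  4  5  5  5  5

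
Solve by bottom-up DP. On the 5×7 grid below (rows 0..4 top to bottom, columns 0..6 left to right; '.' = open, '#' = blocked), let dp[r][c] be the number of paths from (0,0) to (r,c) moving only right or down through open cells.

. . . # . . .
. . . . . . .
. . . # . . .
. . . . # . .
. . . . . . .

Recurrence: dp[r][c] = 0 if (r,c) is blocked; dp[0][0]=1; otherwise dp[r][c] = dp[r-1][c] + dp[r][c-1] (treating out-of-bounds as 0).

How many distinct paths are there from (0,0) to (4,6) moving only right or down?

r\c   0   1   2   3   4   5   6
  0   1   1   1   0   0   0   0
  1   1   2   3   3   3   3   3
  2   1   3   6   0   3   6   9
  3   1   4  10  10   0   6  15
  4   1   5  15  25  25  31  46

46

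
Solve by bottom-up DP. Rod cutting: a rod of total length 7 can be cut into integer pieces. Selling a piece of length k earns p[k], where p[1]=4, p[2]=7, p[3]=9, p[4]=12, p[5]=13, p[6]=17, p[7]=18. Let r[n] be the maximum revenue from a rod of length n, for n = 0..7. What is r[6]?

   n    0    1    2    3    4    5    6    7
r[n]    0    4    8   12   16   20   24   28

24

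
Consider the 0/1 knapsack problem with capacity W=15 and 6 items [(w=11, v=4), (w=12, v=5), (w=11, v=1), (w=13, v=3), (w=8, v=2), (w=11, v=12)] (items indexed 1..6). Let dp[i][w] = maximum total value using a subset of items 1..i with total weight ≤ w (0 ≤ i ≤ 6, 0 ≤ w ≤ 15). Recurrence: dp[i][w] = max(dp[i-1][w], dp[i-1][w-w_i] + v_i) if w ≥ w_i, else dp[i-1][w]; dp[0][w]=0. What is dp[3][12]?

i\w   0   1   2   3   4   5   6   7   8   9  10  11  12  13  14  15
  0   0   0   0   0   0   0   0   0   0   0   0   0   0   0   0   0
  1   0   0   0   0   0   0   0   0   0   0   0   4   4   4   4   4
  2   0   0   0   0   0   0   0   0   0   0   0   4   5   5   5   5
  3   0   0   0   0   0   0   0   0   0   0   0   4   5   5   5   5
  4   0   0   0   0   0   0   0   0   0   0   0   4   5   5   5   5
  5   0   0   0   0   0   0   0   0   2   2   2   4   5   5   5   5
  6   0   0   0   0   0   0   0   0   2   2   2  12  12  12  12  12

5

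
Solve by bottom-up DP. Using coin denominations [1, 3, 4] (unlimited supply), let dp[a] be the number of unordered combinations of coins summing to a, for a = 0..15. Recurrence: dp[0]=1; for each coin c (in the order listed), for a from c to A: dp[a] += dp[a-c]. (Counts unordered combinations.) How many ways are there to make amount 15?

15

after  coin     0     1     2     3     4     5     6     7     8     9    10    11    12    13    14    15
          1     1     1     1     1     1     1     1     1     1     1     1     1     1     1     1     1
          3     1     1     1     2     2     2     3     3     3     4     4     4     5     5     5     6
          4     1     1     1     2     3     3     4     5     6     7     8     9    11    12    13    15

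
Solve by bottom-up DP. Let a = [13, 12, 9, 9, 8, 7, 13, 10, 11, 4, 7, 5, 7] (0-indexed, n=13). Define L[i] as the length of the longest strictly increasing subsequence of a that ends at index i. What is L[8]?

   i    0    1    2    3    4    5    6    7    8    9   10   11   12
a[i]   13   12    9    9    8    7   13   10   11    4    7    5    7
L[i]    1    1    1    1    1    1    2    2    3    1    2    2    3

3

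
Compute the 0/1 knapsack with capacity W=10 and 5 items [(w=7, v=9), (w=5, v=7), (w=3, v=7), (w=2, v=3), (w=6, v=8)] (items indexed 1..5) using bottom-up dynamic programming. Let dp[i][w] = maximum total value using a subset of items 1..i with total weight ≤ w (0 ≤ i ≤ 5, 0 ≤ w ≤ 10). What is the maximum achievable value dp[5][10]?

i\w   0   1   2   3   4   5   6   7   8   9  10
  0   0   0   0   0   0   0   0   0   0   0   0
  1   0   0   0   0   0   0   0   9   9   9   9
  2   0   0   0   0   0   7   7   9   9   9   9
  3   0   0   0   7   7   7   7   9  14  14  16
  4   0   0   3   7   7  10  10  10  14  14  17
  5   0   0   3   7   7  10  10  10  14  15  17

17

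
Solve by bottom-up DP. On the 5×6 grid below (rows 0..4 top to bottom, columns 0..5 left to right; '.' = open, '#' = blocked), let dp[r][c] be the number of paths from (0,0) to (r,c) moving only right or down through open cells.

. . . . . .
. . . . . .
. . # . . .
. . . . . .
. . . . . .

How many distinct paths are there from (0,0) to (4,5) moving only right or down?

66

r\c   0   1   2   3   4   5
  0   1   1   1   1   1   1
  1   1   2   3   4   5   6
  2   1   3   0   4   9  15
  3   1   4   4   8  17  32
  4   1   5   9  17  34  66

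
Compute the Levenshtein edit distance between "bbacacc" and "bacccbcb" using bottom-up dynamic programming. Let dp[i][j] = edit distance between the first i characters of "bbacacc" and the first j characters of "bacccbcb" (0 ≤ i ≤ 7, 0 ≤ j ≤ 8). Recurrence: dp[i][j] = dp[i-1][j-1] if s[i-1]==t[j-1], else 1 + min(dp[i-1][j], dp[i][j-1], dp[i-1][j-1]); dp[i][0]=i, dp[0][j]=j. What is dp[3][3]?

2

   ''  b  a  c  c  c  b  c  b
''  0  1  2  3  4  5  6  7  8
 b  1  0  1  2  3  4  5  6  7
 b  2  1  1  2  3  4  4  5  6
 a  3  2  1  2  3  4  5  5  6
 c  4  3  2  1  2  3  4  5  6
 a  5  4  3  2  2  3  4  5  6
 c  6  5  4  3  2  2  3  4  5
 c  7  6  5  4  3  2  3  3  4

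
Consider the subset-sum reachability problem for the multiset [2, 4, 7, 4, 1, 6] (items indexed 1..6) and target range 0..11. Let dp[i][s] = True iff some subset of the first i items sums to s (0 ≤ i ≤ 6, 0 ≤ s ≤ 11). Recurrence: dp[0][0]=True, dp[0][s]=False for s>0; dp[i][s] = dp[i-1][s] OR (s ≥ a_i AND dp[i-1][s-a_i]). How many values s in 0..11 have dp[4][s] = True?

i\s   0   1   2   3   4   5   6   7   8   9  10  11
  0   T   F   F   F   F   F   F   F   F   F   F   F
  1   T   F   T   F   F   F   F   F   F   F   F   F
  2   T   F   T   F   T   F   T   F   F   F   F   F
  3   T   F   T   F   T   F   T   T   F   T   F   T
  4   T   F   T   F   T   F   T   T   T   T   T   T
  5   T   T   T   T   T   T   T   T   T   T   T   T
  6   T   T   T   T   T   T   T   T   T   T   T   T

9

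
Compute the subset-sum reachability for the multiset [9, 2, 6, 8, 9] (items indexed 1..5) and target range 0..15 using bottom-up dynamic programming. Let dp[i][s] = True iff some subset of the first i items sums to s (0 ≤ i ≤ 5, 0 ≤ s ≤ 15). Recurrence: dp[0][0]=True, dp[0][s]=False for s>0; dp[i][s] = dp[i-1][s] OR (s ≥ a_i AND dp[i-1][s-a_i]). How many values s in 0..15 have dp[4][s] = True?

9

i\s   0   1   2   3   4   5   6   7   8   9  10  11  12  13  14  15
  0   T   F   F   F   F   F   F   F   F   F   F   F   F   F   F   F
  1   T   F   F   F   F   F   F   F   F   T   F   F   F   F   F   F
  2   T   F   T   F   F   F   F   F   F   T   F   T   F   F   F   F
  3   T   F   T   F   F   F   T   F   T   T   F   T   F   F   F   T
  4   T   F   T   F   F   F   T   F   T   T   T   T   F   F   T   T
  5   T   F   T   F   F   F   T   F   T   T   T   T   F   F   T   T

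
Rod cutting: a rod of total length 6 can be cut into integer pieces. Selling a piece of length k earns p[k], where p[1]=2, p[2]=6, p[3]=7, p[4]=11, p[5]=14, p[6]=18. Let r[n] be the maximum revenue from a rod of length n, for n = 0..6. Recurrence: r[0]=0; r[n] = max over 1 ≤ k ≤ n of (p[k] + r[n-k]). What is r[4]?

   n    0    1    2    3    4    5    6
r[n]    0    2    6    8   12   14   18

12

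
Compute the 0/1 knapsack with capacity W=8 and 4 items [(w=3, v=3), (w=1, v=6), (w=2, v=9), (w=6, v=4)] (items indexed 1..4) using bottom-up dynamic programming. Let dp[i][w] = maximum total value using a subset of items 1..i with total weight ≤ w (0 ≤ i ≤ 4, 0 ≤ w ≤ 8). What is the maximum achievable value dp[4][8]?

i\w   0   1   2   3   4   5   6   7   8
  0   0   0   0   0   0   0   0   0   0
  1   0   0   0   3   3   3   3   3   3
  2   0   6   6   6   9   9   9   9   9
  3   0   6   9  15  15  15  18  18  18
  4   0   6   9  15  15  15  18  18  18

18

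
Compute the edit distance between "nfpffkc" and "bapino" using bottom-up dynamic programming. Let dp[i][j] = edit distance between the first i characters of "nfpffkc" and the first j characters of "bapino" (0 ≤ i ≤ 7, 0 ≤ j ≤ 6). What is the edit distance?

6

   ''  b  a  p  i  n  o
''  0  1  2  3  4  5  6
 n  1  1  2  3  4  4  5
 f  2  2  2  3  4  5  5
 p  3  3  3  2  3  4  5
 f  4  4  4  3  3  4  5
 f  5  5  5  4  4  4  5
 k  6  6  6  5  5  5  5
 c  7  7  7  6  6  6  6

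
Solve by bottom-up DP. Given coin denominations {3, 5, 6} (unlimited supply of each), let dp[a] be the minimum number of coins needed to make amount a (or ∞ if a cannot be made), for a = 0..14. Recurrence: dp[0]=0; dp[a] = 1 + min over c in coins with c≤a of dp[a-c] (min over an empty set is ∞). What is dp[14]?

3

 a  0  1  2  3  4  5  6  7  8  9 10 11 12 13 14
dp  0  -  -  1  -  1  1  -  2  2  2  2  2  3  3
(- denotes ∞ / unreachable)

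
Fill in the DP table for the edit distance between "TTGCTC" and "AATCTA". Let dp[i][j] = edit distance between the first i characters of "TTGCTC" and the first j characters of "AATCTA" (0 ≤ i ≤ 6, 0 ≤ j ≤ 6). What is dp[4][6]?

5

   ''  A  A  T  C  T  A
''  0  1  2  3  4  5  6
 T  1  1  2  2  3  4  5
 T  2  2  2  2  3  3  4
 G  3  3  3  3  3  4  4
 C  4  4  4  4  3  4  5
 T  5  5  5  4  4  3  4
 C  6  6  6  5  4  4  4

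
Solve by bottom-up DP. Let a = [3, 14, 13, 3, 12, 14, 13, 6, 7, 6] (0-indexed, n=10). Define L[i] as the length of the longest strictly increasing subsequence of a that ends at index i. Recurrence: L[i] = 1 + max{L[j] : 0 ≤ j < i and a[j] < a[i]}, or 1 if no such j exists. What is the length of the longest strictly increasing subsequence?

   i    0    1    2    3    4    5    6    7    8    9
a[i]    3   14   13    3   12   14   13    6    7    6
L[i]    1    2    2    1    2    3    3    2    3    2

3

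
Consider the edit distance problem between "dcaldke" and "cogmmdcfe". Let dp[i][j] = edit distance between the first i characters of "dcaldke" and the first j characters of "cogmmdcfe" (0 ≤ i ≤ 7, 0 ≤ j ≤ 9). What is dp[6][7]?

   ''  c  o  g  m  m  d  c  f  e
''  0  1  2  3  4  5  6  7  8  9
 d  1  1  2  3  4  5  5  6  7  8
 c  2  1  2  3  4  5  6  5  6  7
 a  3  2  2  3  4  5  6  6  6  7
 l  4  3  3  3  4  5  6  7  7  7
 d  5  4  4  4  4  5  5  6  7  8
 k  6  5  5  5  5  5  6  6  7  8
 e  7  6  6  6  6  6  6  7  7  7

6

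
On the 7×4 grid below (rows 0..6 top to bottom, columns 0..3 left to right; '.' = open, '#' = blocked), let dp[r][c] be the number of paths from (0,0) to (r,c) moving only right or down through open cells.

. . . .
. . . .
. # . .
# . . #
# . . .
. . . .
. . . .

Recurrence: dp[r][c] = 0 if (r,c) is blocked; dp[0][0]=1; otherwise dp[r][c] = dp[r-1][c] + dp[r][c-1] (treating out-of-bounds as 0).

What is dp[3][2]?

3

r\c   0   1   2   3
  0   1   1   1   1
  1   1   2   3   4
  2   1   0   3   7
  3   0   0   3   0
  4   0   0   3   3
  5   0   0   3   6
  6   0   0   3   9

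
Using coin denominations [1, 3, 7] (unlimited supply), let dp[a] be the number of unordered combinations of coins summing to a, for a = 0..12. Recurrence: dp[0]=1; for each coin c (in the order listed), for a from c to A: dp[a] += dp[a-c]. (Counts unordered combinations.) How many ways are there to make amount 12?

7

after  coin     0     1     2     3     4     5     6     7     8     9    10    11    12
          1     1     1     1     1     1     1     1     1     1     1     1     1     1
          3     1     1     1     2     2     2     3     3     3     4     4     4     5
          7     1     1     1     2     2     2     3     4     4     5     6     6     7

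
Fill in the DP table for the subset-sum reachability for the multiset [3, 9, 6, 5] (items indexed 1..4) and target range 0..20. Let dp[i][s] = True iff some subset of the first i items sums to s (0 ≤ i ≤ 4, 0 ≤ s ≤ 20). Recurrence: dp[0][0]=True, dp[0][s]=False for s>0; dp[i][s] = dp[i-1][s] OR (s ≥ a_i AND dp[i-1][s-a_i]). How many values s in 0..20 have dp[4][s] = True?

13

i\s   0   1   2   3   4   5   6   7   8   9  10  11  12  13  14  15  16  17  18  19  20
  0   T   F   F   F   F   F   F   F   F   F   F   F   F   F   F   F   F   F   F   F   F
  1   T   F   F   T   F   F   F   F   F   F   F   F   F   F   F   F   F   F   F   F   F
  2   T   F   F   T   F   F   F   F   F   T   F   F   T   F   F   F   F   F   F   F   F
  3   T   F   F   T   F   F   T   F   F   T   F   F   T   F   F   T   F   F   T   F   F
  4   T   F   F   T   F   T   T   F   T   T   F   T   T   F   T   T   F   T   T   F   T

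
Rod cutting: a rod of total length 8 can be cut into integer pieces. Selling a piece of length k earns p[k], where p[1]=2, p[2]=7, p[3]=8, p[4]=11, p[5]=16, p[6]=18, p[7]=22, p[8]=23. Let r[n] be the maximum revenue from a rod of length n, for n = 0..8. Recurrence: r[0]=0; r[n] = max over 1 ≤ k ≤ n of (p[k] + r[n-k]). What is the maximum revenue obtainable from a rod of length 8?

   n    0    1    2    3    4    5    6    7    8
r[n]    0    2    7    9   14   16   21   23   28

28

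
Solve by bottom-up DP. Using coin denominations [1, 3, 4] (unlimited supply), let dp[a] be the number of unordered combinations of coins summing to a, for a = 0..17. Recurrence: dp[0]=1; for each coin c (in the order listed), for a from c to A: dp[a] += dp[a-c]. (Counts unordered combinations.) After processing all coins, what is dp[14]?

after  coin     0     1     2     3     4     5     6     7     8     9    10    11    12    13    14    15    16    17
          1     1     1     1     1     1     1     1     1     1     1     1     1     1     1     1     1     1     1
          3     1     1     1     2     2     2     3     3     3     4     4     4     5     5     5     6     6     6
          4     1     1     1     2     3     3     4     5     6     7     8     9    11    12    13    15    17    18

13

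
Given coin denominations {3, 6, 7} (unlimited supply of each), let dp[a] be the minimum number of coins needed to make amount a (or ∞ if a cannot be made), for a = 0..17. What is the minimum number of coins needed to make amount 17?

 a  0  1  2  3  4  5  6  7  8  9 10 11 12 13 14 15 16 17
dp  0  -  -  1  -  -  1  1  -  2  2  -  2  2  2  3  3  3
(- denotes ∞ / unreachable)

3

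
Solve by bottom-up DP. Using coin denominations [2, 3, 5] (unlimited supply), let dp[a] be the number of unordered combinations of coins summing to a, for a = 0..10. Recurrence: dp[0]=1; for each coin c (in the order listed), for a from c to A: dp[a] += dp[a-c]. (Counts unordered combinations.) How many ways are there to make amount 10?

after  coin     0     1     2     3     4     5     6     7     8     9    10
          2     1     0     1     0     1     0     1     0     1     0     1
          3     1     0     1     1     1     1     2     1     2     2     2
          5     1     0     1     1     1     2     2     2     3     3     4

4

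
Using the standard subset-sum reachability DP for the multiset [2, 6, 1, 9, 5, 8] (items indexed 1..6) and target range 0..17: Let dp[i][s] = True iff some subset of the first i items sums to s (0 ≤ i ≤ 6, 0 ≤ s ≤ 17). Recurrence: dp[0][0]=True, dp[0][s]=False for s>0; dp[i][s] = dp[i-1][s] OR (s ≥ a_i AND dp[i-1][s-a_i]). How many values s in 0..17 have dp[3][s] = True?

i\s   0   1   2   3   4   5   6   7   8   9  10  11  12  13  14  15  16  17
  0   T   F   F   F   F   F   F   F   F   F   F   F   F   F   F   F   F   F
  1   T   F   T   F   F   F   F   F   F   F   F   F   F   F   F   F   F   F
  2   T   F   T   F   F   F   T   F   T   F   F   F   F   F   F   F   F   F
  3   T   T   T   T   F   F   T   T   T   T   F   F   F   F   F   F   F   F
  4   T   T   T   T   F   F   T   T   T   T   T   T   T   F   F   T   T   T
  5   T   T   T   T   F   T   T   T   T   T   T   T   T   T   T   T   T   T
  6   T   T   T   T   F   T   T   T   T   T   T   T   T   T   T   T   T   T

8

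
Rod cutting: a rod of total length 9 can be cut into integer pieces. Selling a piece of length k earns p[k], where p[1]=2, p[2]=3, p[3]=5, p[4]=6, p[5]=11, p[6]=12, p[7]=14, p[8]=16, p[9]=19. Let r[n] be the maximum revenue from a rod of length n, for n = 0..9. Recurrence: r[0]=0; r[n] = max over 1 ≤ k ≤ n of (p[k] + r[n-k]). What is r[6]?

13

   n    0    1    2    3    4    5    6    7    8    9
r[n]    0    2    4    6    8   11   13   15   17   19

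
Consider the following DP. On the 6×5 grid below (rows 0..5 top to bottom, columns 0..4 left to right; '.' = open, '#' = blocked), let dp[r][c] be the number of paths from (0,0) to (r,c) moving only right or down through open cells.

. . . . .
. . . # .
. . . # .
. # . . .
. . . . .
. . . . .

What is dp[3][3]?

r\c   0   1   2   3   4
  0   1   1   1   1   1
  1   1   2   3   0   1
  2   1   3   6   0   1
  3   1   0   6   6   7
  4   1   1   7  13  20
  5   1   2   9  22  42

6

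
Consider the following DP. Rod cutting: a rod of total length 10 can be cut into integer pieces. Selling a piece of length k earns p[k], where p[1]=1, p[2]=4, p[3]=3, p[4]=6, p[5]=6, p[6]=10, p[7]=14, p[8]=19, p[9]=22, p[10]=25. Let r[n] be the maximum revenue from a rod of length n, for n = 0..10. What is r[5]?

   n    0    1    2    3    4    5    6    7    8    9   10
r[n]    0    1    4    5    8    9   12   14   19   22   25

9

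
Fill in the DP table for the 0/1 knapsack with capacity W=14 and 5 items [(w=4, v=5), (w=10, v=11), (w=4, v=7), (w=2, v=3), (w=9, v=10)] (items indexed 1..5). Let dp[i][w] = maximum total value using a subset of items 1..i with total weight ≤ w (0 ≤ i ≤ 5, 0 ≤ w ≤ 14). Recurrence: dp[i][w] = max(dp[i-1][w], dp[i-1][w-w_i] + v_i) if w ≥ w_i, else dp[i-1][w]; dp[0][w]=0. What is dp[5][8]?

12

i\w   0   1   2   3   4   5   6   7   8   9  10  11  12  13  14
  0   0   0   0   0   0   0   0   0   0   0   0   0   0   0   0
  1   0   0   0   0   5   5   5   5   5   5   5   5   5   5   5
  2   0   0   0   0   5   5   5   5   5   5  11  11  11  11  16
  3   0   0   0   0   7   7   7   7  12  12  12  12  12  12  18
  4   0   0   3   3   7   7  10  10  12  12  15  15  15  15  18
  5   0   0   3   3   7   7  10  10  12  12  15  15  15  17  18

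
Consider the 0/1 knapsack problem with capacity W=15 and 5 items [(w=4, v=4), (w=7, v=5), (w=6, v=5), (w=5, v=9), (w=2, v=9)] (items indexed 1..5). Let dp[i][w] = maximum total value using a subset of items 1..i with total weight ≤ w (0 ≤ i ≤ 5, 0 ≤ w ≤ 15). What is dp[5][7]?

18

i\w   0   1   2   3   4   5   6   7   8   9  10  11  12  13  14  15
  0   0   0   0   0   0   0   0   0   0   0   0   0   0   0   0   0
  1   0   0   0   0   4   4   4   4   4   4   4   4   4   4   4   4
  2   0   0   0   0   4   4   4   5   5   5   5   9   9   9   9   9
  3   0   0   0   0   4   4   5   5   5   5   9   9   9  10  10  10
  4   0   0   0   0   4   9   9   9   9  13  13  14  14  14  14  18
  5   0   0   9   9   9   9  13  18  18  18  18  22  22  23  23  23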